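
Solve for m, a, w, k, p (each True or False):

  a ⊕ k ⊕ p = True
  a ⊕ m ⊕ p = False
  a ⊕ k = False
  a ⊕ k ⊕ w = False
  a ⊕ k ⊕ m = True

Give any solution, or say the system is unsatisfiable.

m=T; a=F; w=F; k=F; p=T

a ⊕ k ⊕ p = F ⊕ F ⊕ T = True ✓
a ⊕ m ⊕ p = F ⊕ T ⊕ T = False ✓
a ⊕ k = F ⊕ F = False ✓
a ⊕ k ⊕ w = F ⊕ F ⊕ F = False ✓
a ⊕ k ⊕ m = F ⊕ F ⊕ T = True ✓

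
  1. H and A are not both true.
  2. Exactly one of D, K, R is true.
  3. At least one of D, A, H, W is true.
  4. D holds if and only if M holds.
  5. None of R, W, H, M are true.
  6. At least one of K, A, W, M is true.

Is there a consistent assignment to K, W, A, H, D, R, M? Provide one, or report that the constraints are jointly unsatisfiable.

K: True, W: False, A: True, H: False, D: False, R: False, M: False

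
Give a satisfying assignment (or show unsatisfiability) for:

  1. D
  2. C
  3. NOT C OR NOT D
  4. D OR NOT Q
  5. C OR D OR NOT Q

Case D = True:
  (C) forces C = True.
  Clause (NOT C OR NOT D) is falsified — contradiction.
Case D = False:
  Clause (D) is falsified — contradiction.
Both cases fail, so the formula is unsatisfiable.

Unsatisfiable — no assignment works.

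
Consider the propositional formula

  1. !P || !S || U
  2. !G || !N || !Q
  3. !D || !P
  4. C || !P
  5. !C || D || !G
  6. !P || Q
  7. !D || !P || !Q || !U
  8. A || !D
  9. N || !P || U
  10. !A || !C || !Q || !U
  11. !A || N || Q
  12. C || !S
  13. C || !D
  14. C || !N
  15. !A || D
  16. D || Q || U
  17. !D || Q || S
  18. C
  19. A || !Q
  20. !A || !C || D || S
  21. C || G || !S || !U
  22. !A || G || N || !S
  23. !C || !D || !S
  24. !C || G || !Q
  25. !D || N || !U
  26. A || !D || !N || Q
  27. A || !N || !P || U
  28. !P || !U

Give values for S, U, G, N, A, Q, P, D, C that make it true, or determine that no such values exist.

Unit clause (C) forces C = True.
Set S = False.
Set U = True.
  then (!P || !U) forces P = False.
Try G = True:
  (!C || D || !G) forces D = True.
  (A || !D) forces A = True.
  (!A || !C || !Q || !U) forces Q = False.
  clause (!D || Q || S) is falsified — backtrack.
So G = False.
  then (!C || G || !Q) forces Q = False.
  then (!D || Q || S) forces D = False.
  then (!A || !C || D || S) forces A = False.
Set N = True.
All clauses satisfied.

S = False, U = True, G = False, N = True, A = False, Q = False, P = False, D = False, C = True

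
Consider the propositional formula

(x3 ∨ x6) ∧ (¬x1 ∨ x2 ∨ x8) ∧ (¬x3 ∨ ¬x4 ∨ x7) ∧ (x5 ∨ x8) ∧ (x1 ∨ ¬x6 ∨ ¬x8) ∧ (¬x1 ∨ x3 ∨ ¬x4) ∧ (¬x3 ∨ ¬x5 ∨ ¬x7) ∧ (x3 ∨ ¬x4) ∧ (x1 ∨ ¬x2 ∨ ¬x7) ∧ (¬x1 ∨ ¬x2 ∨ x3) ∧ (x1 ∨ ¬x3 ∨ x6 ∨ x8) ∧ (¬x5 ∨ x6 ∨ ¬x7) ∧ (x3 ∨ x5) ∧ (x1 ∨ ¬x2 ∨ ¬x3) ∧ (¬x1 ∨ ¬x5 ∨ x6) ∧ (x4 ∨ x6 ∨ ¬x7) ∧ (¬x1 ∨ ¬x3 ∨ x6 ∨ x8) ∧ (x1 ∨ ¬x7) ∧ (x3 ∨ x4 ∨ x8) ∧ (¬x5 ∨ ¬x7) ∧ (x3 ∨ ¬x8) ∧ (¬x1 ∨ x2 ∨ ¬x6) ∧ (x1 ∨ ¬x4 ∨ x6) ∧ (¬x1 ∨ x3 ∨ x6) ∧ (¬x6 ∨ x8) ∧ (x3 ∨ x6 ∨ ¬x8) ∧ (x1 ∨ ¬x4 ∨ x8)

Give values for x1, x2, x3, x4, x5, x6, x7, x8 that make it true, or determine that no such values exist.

Set x1 = False.
  then (x1 ∨ ¬x7) forces x7 = False.
Try x2 = True:
  (x1 ∨ ¬x2 ∨ ¬x3) forces x3 = False.
  (x3 ∨ x6) forces x6 = True.
  (x1 ∨ ¬x6 ∨ ¬x8) forces x8 = False.
  clause (¬x6 ∨ x8) is falsified — backtrack.
So x2 = False.
Set x3 = True.
  then (¬x3 ∨ ¬x4 ∨ x7) forces x4 = False.
Set x5 = True.
Try x6 = True:
  (x1 ∨ ¬x6 ∨ ¬x8) forces x8 = False.
  clause (¬x6 ∨ x8) is falsified — backtrack.
So x6 = False.
  then (x1 ∨ ¬x3 ∨ x6 ∨ x8) forces x8 = True.
All clauses satisfied.

x1 = False; x2 = False; x3 = True; x4 = False; x5 = True; x6 = False; x7 = False; x8 = True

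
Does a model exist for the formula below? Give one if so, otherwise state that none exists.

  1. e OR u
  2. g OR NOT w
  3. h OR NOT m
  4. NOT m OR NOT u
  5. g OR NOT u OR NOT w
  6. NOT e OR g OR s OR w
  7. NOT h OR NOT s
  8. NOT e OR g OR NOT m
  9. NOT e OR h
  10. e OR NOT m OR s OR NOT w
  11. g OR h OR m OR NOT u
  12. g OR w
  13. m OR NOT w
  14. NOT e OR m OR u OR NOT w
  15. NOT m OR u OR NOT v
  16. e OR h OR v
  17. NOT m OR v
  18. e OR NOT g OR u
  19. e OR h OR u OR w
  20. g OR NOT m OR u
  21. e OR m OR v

h: True, v: True, u: True, s: False, e: True, g: True, w: False, m: False

Set h = True.
  then (NOT h OR NOT s) forces s = False.
Set v = True.
Set u = True.
  then (NOT m OR NOT u) forces m = False.
  then (m OR NOT w) forces w = False.
  then (g OR w) forces g = True.
Set e = True.
All clauses satisfied.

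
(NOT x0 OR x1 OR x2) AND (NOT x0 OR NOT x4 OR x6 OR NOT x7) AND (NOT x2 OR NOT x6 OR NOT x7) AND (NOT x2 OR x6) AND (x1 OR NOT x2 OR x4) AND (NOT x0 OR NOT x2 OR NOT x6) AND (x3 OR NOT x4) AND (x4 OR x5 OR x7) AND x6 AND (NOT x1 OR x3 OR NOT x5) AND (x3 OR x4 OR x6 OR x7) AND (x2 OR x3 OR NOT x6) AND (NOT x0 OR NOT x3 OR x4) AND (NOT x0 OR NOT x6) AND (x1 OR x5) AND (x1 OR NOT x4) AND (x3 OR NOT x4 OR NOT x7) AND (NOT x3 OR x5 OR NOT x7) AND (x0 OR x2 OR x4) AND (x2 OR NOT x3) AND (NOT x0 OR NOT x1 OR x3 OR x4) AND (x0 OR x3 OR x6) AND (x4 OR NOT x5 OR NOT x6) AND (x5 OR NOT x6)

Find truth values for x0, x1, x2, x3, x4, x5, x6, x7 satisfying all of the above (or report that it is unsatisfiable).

x0 = False; x1 = True; x2 = True; x3 = True; x4 = True; x5 = True; x6 = True; x7 = False

Unit clause (x6) forces x6 = True.
In (NOT x0 OR NOT x6) only NOT x0 is left, so x0 = False.
In (x5 OR NOT x6) only x5 is left, so x5 = True.
In (x4 OR NOT x5 OR NOT x6) only x4 is left, so x4 = True.
In (x3 OR NOT x4) only x3 is left, so x3 = True.
In (x1 OR NOT x4) only x1 is left, so x1 = True.
In (x2 OR NOT x3) only x2 is left, so x2 = True.
In (NOT x2 OR NOT x6 OR NOT x7) only NOT x7 is left, so x7 = False.
All clauses satisfied.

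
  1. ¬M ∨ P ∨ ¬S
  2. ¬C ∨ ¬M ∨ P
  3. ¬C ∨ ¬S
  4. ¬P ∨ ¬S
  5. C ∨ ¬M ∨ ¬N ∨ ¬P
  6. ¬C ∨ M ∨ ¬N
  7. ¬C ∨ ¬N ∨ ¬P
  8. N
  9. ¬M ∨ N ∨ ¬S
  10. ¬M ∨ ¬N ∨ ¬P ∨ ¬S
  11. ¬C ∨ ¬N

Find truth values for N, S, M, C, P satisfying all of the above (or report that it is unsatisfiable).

N = True, S = True, M = False, C = False, P = False

Unit clause (N) forces N = True.
In (¬C ∨ ¬N) only ¬C is left, so C = False.
Set S = True.
  then (¬P ∨ ¬S) forces P = False.
  then (¬M ∨ P ∨ ¬S) forces M = False.
All clauses satisfied.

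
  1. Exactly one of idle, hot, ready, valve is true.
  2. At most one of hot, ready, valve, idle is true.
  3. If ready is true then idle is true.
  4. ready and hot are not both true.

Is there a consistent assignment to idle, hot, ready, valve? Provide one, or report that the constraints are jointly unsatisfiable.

idle = False, hot = False, ready = False, valve = True

  (1) {idle, hot, ready, valve}: 1 true — exactly one ✓
  (2) {hot, ready, valve, idle}: 1 true — at most one ✓
  (3) ready=F ⇒ idle: vacuous ✓
  (4) ready=F, hot=F — not both ✓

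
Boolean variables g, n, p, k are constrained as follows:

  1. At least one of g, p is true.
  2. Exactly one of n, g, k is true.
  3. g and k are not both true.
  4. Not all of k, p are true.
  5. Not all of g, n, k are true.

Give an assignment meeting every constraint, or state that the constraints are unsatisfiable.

g = True, n = False, p = True, k = False

  (1) {g, p}: 2 true — at least one ✓
  (2) {n, g, k}: 1 true — exactly one ✓
  (3) g=T, k=F — not both ✓
  (4) {k, p}: 1/2 true — not all ✓
  (5) {g, n, k}: 1/3 true — not all ✓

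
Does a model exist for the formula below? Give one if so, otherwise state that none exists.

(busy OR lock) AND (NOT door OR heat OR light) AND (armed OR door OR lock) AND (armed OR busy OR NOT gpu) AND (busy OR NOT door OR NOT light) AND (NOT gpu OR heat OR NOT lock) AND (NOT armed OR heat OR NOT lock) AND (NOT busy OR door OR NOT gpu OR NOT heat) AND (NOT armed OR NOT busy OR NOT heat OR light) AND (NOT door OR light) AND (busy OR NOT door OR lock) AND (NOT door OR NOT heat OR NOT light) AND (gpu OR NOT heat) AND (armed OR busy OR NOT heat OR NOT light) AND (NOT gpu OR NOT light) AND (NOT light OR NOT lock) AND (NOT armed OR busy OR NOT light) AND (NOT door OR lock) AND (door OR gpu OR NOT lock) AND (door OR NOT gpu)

door=F; heat=F; gpu=F; armed=T; busy=T; lock=F; light=T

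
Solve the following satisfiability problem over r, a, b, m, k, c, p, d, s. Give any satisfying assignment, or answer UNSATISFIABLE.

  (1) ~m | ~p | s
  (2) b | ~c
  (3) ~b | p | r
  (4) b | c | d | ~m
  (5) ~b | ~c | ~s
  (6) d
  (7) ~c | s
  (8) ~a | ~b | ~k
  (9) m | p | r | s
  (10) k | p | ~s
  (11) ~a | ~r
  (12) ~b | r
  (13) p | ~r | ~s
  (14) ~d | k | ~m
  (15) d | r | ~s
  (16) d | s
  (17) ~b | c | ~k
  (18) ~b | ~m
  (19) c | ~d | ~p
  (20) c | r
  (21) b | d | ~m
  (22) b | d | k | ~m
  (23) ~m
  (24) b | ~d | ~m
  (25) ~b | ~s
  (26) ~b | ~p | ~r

Unit clause (d) forces d = True.
Unit clause (~m) forces m = False.
Try r = False:
  (~b | r) forces b = False.
  (b | ~c) forces c = False.
  clause (c | r) is falsified — backtrack.
So r = True.
  then (~a | ~r) forces a = False.
Set b = True.
  then (~b | ~s) forces s = False.
  then (~b | ~p | ~r) forces p = False.
  then (~c | s) forces c = False.
  then (~b | c | ~k) forces k = False.
All clauses satisfied.

r: True, a: False, b: True, m: False, k: False, c: False, p: False, d: True, s: False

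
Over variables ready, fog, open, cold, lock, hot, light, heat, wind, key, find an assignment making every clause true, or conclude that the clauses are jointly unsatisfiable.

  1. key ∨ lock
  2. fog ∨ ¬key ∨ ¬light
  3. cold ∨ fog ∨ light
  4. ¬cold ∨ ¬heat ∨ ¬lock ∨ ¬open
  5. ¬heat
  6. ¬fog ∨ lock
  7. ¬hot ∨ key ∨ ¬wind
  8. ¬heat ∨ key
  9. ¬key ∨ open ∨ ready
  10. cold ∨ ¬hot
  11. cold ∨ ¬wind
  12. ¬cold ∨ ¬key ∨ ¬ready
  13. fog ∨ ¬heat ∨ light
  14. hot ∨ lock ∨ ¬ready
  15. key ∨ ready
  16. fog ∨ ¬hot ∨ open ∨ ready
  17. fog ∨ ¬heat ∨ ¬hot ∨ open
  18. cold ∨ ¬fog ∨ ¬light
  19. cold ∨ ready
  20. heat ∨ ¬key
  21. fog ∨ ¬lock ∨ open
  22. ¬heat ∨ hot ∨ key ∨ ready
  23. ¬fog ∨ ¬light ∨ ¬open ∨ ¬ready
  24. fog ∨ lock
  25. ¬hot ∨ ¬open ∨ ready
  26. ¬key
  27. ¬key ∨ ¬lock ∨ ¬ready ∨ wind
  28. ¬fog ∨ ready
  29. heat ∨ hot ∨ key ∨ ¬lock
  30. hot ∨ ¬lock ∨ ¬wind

Unit clause (¬heat) forces heat = False.
In (heat ∨ ¬key) only ¬key is left, so key = False.
In (key ∨ lock) only lock is left, so lock = True.
In (key ∨ ready) only ready is left, so ready = True.
In (heat ∨ hot ∨ key ∨ ¬lock) only hot is left, so hot = True.
In (¬hot ∨ key ∨ ¬wind) only ¬wind is left, so wind = False.
In (cold ∨ ¬hot) only cold is left, so cold = True.
Set fog = True.
Set open = False.
Set light = False.
All clauses satisfied.

ready=T, fog=T, open=F, cold=T, lock=T, hot=T, light=F, heat=F, wind=F, key=F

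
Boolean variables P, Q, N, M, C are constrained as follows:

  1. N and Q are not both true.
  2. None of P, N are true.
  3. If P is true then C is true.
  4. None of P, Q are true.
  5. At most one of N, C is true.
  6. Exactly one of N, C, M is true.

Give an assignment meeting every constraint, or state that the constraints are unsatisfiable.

P: False, Q: False, N: False, M: False, C: True

  (1) N=F, Q=F — not both ✓
  (2) {P, N}: 0 true — none ✓
  (3) P=F ⇒ C: vacuous ✓
  (4) {P, Q}: 0 true — none ✓
  (5) {N, C}: 1 true — at most one ✓
  (6) {N, C, M}: 1 true — exactly one ✓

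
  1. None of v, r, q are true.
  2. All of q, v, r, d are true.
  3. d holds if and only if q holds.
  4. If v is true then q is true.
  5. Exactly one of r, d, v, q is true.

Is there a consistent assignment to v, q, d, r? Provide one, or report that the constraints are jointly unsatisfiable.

Unsatisfiable — no assignment works.

Case v = True:
  Constraint (1) is violated (v=T) — contradiction.
Case v = False:
  Constraint (2) is violated (v=F) — contradiction.
Both cases fail — unsatisfiable.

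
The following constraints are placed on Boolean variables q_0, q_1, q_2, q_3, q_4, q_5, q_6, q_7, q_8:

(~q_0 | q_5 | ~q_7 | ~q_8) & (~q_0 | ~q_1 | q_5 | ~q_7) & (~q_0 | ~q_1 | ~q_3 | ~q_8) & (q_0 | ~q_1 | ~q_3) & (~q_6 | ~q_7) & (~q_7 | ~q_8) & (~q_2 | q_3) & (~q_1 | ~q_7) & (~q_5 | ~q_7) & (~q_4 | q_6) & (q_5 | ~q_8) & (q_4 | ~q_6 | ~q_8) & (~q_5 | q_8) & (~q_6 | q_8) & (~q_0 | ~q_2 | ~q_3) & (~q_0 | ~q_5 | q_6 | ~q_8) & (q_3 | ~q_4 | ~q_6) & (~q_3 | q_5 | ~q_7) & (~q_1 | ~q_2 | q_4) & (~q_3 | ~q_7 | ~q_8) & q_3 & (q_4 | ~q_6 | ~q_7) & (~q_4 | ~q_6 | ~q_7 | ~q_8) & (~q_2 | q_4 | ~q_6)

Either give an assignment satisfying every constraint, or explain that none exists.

q_0 = True, q_1 = False, q_2 = False, q_3 = True, q_4 = False, q_5 = False, q_6 = False, q_7 = False, q_8 = False

Unit clause (q_3) forces q_3 = True.
Set q_0 = True.
  then (~q_0 | ~q_2 | ~q_3) forces q_2 = False.
Set q_1 = False.
Set q_4 = False.
Try q_5 = True:
  (~q_5 | ~q_7) forces q_7 = False.
  (~q_5 | q_8) forces q_8 = True.
  (q_4 | ~q_6 | ~q_8) forces q_6 = False.
  clause (~q_0 | ~q_5 | q_6 | ~q_8) is falsified — backtrack.
So q_5 = False.
  then (q_5 | ~q_8) forces q_8 = False.
  then (~q_6 | q_8) forces q_6 = False.
  then (~q_3 | q_5 | ~q_7) forces q_7 = False.
All clauses satisfied.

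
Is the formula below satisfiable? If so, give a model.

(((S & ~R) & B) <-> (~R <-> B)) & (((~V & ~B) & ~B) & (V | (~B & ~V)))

S = True, V = False, R = False, B = False

  ((S & ~R) & B) <-> (~R <-> B) = True
    (S & ~R) & B = False
      S & ~R = True
        ~R = True
    ~R <-> B = False
      ~R = True
  ((~V & ~B) & ~B) & (V | (~B & ~V)) = True
    (~V & ~B) & ~B = True
      ~V & ~B = True
        ~V = True
        ~B = True
      ~B = True
    V | (~B & ~V) = True
      ~B & ~V = True
        ~B = True
        ~V = True
Both conjuncts True, so the formula holds.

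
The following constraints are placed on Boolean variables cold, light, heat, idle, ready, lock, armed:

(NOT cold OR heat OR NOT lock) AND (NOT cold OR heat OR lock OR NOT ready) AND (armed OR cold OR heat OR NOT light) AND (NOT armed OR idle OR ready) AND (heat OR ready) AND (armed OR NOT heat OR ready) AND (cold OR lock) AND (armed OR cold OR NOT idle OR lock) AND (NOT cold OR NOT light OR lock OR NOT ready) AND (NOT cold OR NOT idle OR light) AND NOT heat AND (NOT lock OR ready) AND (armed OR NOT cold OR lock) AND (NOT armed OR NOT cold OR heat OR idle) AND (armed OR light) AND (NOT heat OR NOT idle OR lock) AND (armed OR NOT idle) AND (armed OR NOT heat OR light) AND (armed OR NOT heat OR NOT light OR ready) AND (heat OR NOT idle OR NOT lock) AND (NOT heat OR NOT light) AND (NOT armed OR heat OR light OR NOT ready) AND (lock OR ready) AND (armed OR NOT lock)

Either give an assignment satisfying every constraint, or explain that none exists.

cold=F, light=T, heat=F, idle=F, ready=T, lock=T, armed=T

Unit clause (NOT heat) forces heat = False.
In (heat OR ready) only ready is left, so ready = True.
Try cold = True:
  (NOT cold OR heat OR NOT lock) forces lock = False.
  clause (NOT cold OR heat OR lock OR NOT ready) is falsified — backtrack.
So cold = False.
  then (cold OR lock) forces lock = True.
  then (heat OR NOT idle OR NOT lock) forces idle = False.
  then (armed OR NOT lock) forces armed = True.
  then (NOT armed OR heat OR light OR NOT ready) forces light = True.
All clauses satisfied.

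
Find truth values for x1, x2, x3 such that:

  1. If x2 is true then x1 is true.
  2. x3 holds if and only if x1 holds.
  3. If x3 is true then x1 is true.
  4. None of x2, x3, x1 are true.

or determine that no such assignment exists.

x1 = False, x2 = False, x3 = False

  (1) x2=F ⇒ x1: vacuous ✓
  (2) x3=F, x1=F — same ✓
  (3) x3=F ⇒ x1: vacuous ✓
  (4) {x2, x3, x1}: 0 true — none ✓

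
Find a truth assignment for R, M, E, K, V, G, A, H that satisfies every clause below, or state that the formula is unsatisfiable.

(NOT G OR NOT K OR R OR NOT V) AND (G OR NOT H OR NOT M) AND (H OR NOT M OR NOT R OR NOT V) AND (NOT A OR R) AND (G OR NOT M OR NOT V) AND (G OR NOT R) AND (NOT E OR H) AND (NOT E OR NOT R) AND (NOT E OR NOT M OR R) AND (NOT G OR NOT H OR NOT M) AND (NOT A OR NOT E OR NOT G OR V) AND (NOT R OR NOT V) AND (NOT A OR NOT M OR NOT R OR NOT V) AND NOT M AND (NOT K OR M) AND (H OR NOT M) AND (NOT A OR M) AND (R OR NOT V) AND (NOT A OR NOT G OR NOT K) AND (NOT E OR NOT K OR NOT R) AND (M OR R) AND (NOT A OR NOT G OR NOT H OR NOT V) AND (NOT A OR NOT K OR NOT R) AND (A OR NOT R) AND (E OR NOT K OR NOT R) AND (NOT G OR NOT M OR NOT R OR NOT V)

Case M = True:
  Clause (NOT M) is falsified — contradiction.
Case M = False:
  (NOT K OR M) forces K = False.
  (NOT A OR M) forces A = False.
  (M OR R) forces R = True.
  Clause (A OR NOT R) is falsified — contradiction.
Both cases fail, so the formula is unsatisfiable.

UNSATISFIABLE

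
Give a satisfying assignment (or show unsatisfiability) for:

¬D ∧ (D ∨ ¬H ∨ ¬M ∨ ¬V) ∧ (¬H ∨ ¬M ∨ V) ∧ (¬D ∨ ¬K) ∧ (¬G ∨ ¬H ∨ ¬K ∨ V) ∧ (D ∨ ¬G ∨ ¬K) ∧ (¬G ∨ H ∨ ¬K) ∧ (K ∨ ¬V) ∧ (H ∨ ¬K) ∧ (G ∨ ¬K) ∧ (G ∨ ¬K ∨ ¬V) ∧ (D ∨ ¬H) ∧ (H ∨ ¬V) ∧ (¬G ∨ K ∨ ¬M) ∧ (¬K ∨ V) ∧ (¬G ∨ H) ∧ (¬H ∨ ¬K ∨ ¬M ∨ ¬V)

Unit clause (¬D) forces D = False.
In (D ∨ ¬H) only ¬H is left, so H = False.
In (H ∨ ¬V) only ¬V is left, so V = False.
In (¬K ∨ V) only ¬K is left, so K = False.
In (¬G ∨ H) only ¬G is left, so G = False.
Set M = True.
All clauses satisfied.

M = True; K = False; H = False; D = False; G = False; V = False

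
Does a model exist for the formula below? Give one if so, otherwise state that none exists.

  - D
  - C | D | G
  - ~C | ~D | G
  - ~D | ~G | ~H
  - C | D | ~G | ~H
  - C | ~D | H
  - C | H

D = True, H = True, G = False, C = False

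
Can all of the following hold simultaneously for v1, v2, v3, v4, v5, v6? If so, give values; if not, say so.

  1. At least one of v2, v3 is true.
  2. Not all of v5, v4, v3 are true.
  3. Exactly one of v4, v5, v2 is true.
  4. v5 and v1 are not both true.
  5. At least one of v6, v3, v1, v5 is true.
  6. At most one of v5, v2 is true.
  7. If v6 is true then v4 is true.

v1: False; v2: True; v3: True; v4: False; v5: False; v6: False

  (1) {v2, v3}: 2 true — at least one ✓
  (2) {v5, v4, v3}: 1/3 true — not all ✓
  (3) {v4, v5, v2}: 1 true — exactly one ✓
  (4) v5=F, v1=F — not both ✓
  (5) {v6, v3, v1, v5}: 1 true — at least one ✓
  (6) {v5, v2}: 1 true — at most one ✓
  (7) v6=F ⇒ v4: vacuous ✓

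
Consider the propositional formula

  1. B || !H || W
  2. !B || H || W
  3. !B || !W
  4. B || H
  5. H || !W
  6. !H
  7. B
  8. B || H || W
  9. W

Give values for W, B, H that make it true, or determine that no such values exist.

Case W = True:
  (!B || !W) forces B = False.
  Clause (B) is falsified — contradiction.
Case W = False:
  Clause (W) is falsified — contradiction.
Both cases fail, so the formula is unsatisfiable.

Unsatisfiable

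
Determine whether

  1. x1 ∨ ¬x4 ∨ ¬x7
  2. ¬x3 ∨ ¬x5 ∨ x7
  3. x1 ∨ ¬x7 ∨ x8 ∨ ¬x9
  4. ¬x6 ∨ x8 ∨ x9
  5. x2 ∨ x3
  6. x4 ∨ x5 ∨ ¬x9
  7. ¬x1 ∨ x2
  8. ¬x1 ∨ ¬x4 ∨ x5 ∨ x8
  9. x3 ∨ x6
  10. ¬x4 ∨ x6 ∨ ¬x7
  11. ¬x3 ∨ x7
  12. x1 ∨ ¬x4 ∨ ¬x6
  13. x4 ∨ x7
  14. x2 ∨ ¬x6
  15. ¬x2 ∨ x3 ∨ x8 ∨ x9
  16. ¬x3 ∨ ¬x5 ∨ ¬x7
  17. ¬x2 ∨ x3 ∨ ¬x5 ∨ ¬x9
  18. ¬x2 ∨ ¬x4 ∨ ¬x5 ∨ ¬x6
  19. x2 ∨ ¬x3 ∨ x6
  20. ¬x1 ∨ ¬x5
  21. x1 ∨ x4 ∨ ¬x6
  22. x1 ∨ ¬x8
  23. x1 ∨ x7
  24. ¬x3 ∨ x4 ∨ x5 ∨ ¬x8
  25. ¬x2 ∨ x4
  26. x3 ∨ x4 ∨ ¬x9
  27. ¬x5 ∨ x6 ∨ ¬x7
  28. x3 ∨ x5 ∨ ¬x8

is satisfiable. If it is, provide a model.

Set x1 = True.
  then (¬x1 ∨ x2) forces x2 = True.
  then (¬x1 ∨ ¬x5) forces x5 = False.
  then (¬x2 ∨ x4) forces x4 = True.
  then (¬x1 ∨ ¬x4 ∨ x5 ∨ x8) forces x8 = True.
  then (x3 ∨ x5 ∨ ¬x8) forces x3 = True.
  then (¬x3 ∨ x7) forces x7 = True.
  then (¬x4 ∨ x6 ∨ ¬x7) forces x6 = True.
Set x9 = True.
All clauses satisfied.

x1: True, x2: True, x3: True, x4: True, x5: False, x6: True, x7: True, x8: True, x9: True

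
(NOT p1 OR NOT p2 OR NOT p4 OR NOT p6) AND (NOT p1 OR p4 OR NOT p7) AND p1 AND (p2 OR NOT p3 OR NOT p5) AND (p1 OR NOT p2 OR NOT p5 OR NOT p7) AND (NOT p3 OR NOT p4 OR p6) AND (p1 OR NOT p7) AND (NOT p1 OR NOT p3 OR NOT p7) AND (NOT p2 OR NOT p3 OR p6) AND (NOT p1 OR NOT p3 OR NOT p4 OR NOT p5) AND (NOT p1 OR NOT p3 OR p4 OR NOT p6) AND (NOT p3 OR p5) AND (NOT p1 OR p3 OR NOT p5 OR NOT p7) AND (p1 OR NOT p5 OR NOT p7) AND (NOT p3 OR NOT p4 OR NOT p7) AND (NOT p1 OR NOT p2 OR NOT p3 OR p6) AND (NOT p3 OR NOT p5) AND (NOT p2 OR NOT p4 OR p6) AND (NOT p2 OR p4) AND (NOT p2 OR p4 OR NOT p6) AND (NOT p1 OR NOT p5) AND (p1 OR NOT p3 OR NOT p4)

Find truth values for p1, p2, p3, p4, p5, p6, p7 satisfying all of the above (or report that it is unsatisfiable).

Unit clause (p1) forces p1 = True.
In (NOT p1 OR NOT p5) only NOT p5 is left, so p5 = False.
In (NOT p3 OR p5) only NOT p3 is left, so p3 = False.
Try p2 = True:
  (NOT p2 OR p4) forces p4 = True.
  (NOT p1 OR NOT p2 OR NOT p4 OR NOT p6) forces p6 = False.
  clause (NOT p2 OR NOT p4 OR p6) is falsified — backtrack.
So p2 = False.
Set p4 = True.
Set p6 = True.
Set p7 = False.
All clauses satisfied.

p1 = True, p2 = False, p3 = False, p4 = True, p5 = False, p6 = True, p7 = False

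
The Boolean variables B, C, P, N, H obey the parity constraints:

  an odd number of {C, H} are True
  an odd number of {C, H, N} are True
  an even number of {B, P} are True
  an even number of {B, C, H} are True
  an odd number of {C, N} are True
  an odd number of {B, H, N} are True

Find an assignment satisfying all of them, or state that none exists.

B: True; C: True; P: True; N: False; H: False

{C, H}: 1 true → odd ✓
{C, H, N}: 1 true → odd ✓
{B, P}: 2 true → even ✓
{B, C, H}: 2 true → even ✓
{C, N}: 1 true → odd ✓
{B, H, N}: 1 true → odd ✓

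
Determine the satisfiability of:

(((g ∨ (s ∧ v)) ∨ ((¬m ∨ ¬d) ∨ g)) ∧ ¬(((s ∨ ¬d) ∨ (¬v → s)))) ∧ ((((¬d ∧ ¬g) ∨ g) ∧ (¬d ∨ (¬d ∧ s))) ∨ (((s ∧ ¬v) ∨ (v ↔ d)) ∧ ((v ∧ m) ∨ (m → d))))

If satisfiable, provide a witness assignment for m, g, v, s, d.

No satisfying assignment exists.

Case d = True: the formula simplifies to (((g ∨ (s ∧ v)) ∨ (¬m ∨ g)) ∧ ¬((s ∨ (¬v → s)))) ∧ ((s ∧ ¬v) ∨ v).
  s = True: the conjunct ¬((s ∨ (¬v → s))) becomes ¬((True ∨ True)) = False.
  s = False: simplifies to ((g ∨ (¬m ∨ g)) ∧ ¬v) ∧ v.
    v = True: the conjunct ¬v is False.
    v = False: the conjunct v is False.
Case d = False: the conjunct ¬(((s ∨ ¬d) ∨ (¬v → s))) becomes ¬((True ∨ (¬v → s))) = False.
Both cases fail — unsatisfiable.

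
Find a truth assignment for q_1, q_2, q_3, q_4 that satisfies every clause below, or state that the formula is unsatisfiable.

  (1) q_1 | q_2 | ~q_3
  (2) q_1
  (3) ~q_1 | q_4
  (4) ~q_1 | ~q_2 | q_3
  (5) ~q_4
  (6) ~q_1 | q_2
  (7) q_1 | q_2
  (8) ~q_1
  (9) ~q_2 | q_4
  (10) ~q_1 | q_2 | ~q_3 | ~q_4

Unsatisfiable

Case q_1 = True:
  Clause (~q_1) is falsified — contradiction.
Case q_1 = False:
  Clause (q_1) is falsified — contradiction.
Both cases fail, so the formula is unsatisfiable.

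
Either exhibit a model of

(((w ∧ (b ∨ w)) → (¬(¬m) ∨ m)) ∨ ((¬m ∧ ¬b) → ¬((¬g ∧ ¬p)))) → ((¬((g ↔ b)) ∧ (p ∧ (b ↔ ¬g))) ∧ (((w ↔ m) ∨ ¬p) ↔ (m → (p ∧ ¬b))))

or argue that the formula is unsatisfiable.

p = False; g = False; b = False; w = True; m = False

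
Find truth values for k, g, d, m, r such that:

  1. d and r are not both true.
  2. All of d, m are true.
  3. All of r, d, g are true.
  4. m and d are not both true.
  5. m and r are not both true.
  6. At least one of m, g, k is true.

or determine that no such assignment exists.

Unsatisfiable — no assignment works.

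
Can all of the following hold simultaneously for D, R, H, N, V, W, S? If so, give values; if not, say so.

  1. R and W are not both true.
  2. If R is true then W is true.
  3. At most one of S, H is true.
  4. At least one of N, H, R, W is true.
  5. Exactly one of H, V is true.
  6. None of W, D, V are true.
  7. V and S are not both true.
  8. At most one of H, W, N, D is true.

D: False, R: False, H: True, N: False, V: False, W: False, S: False

  (1) R=F, W=F — not both ✓
  (2) R=F ⇒ W: vacuous ✓
  (3) {S, H}: 1 true — at most one ✓
  (4) {N, H, R, W}: 1 true — at least one ✓
  (5) {H, V}: 1 true — exactly one ✓
  (6) {W, D, V}: 0 true — none ✓
  (7) V=F, S=F — not both ✓
  (8) {H, W, N, D}: 1 true — at most one ✓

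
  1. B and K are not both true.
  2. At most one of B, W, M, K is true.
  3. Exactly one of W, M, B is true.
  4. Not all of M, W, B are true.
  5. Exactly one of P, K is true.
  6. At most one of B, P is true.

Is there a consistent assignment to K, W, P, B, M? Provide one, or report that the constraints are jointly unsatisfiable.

K: False, W: False, P: True, B: False, M: True

  (1) B=F, K=F — not both ✓
  (2) {B, W, M, K}: 1 true — at most one ✓
  (3) {W, M, B}: 1 true — exactly one ✓
  (4) {M, W, B}: 1/3 true — not all ✓
  (5) {P, K}: 1 true — exactly one ✓
  (6) {B, P}: 1 true — at most one ✓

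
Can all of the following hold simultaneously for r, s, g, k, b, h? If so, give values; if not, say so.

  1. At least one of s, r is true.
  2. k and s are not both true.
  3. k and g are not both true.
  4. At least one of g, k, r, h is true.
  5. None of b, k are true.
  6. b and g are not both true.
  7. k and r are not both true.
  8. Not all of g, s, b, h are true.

r = True, s = True, g = False, k = False, b = False, h = False

  (1) {s, r}: 2 true — at least one ✓
  (2) k=F, s=T — not both ✓
  (3) k=F, g=F — not both ✓
  (4) {g, k, r, h}: 1 true — at least one ✓
  (5) {b, k}: 0 true — none ✓
  (6) b=F, g=F — not both ✓
  (7) k=F, r=T — not both ✓
  (8) {g, s, b, h}: 1/4 true — not all ✓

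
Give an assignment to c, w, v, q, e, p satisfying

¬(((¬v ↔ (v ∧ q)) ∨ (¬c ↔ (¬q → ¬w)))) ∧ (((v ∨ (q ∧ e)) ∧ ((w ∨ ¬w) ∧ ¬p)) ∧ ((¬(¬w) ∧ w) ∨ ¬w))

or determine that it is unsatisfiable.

c = True, w = True, v = True, q = True, e = False, p = False

  ¬(((¬v ↔ (v ∧ q)) ∨ (¬c ↔ (¬q → ¬w)))) = True
    (¬v ↔ (v ∧ q)) ∨ (¬c ↔ (¬q → ¬w)) = False
      ¬v ↔ (v ∧ q) = False
        ¬v = False
        v ∧ q = True
      ¬c ↔ (¬q → ¬w) = False
        ¬c = False
        ¬q → ¬w = True
          ¬q = False
          ¬w = False
  ((v ∨ (q ∧ e)) ∧ ((w ∨ ¬w) ∧ ¬p)) ∧ ((¬(¬w) ∧ w) ∨ ¬w) = True
    (v ∨ (q ∧ e)) ∧ ((w ∨ ¬w) ∧ ¬p) = True
      v ∨ (q ∧ e) = True
        q ∧ e = False
      (w ∨ ¬w) ∧ ¬p = True
        w ∨ ¬w = True
          ¬w = False
        ¬p = True
    (¬(¬w) ∧ w) ∨ ¬w = True
      ¬(¬w) ∧ w = True
        ¬(¬w) = True
          ¬w = False
      ¬w = False
Both conjuncts True, so the formula holds.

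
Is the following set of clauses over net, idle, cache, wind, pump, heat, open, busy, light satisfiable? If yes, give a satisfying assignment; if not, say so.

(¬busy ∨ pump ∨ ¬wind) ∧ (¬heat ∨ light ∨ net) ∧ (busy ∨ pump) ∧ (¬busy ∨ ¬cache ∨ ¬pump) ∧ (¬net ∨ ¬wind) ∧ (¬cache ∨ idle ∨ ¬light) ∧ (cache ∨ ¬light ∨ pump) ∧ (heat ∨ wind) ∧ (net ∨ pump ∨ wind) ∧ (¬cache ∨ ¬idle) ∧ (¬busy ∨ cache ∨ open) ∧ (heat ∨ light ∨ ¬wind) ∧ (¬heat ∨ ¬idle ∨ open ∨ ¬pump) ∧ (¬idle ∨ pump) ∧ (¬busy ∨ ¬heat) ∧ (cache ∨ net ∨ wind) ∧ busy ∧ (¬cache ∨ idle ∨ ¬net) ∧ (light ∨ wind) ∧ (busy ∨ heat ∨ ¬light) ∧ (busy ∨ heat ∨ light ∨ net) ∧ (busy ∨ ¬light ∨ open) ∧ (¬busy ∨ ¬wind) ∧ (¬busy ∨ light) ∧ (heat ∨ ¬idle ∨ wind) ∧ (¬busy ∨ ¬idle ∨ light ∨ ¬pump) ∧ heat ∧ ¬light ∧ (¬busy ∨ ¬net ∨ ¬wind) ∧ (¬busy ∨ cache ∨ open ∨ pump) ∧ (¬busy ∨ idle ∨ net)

Unsatisfiable — no assignment works.

Case heat = True:
  (¬busy ∨ ¬heat) forces busy = False.
  Clause (busy) is falsified — contradiction.
Case heat = False:
  Clause (heat) is falsified — contradiction.
Both cases fail, so the formula is unsatisfiable.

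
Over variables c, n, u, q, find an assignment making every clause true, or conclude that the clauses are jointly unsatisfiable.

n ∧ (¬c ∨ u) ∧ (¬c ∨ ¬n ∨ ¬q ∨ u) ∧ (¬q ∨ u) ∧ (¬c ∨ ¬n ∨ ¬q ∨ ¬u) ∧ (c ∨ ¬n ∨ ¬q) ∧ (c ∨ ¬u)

c = True, n = True, u = True, q = False

Unit clause (n) forces n = True.
Set c = True.
  then (¬c ∨ u) forces u = True.
  then (¬c ∨ ¬n ∨ ¬q ∨ ¬u) forces q = False.
Check each clause:
  (n): n holds.
  (¬c ∨ u): u holds.
  (¬c ∨ ¬n ∨ ¬q ∨ u): ¬q holds.
  (¬q ∨ u): ¬q holds.
  (¬c ∨ ¬n ∨ ¬q ∨ ¬u): ¬q holds.
  (c ∨ ¬n ∨ ¬q): c holds.
  (c ∨ ¬u): c holds.
All clauses satisfied.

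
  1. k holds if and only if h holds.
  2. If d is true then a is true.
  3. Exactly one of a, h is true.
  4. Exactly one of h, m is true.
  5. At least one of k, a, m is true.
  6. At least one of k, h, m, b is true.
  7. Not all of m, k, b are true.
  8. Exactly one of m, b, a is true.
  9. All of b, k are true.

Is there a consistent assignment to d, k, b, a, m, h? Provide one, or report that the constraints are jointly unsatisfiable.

d=F, k=T, b=T, a=F, m=F, h=T

  (1) k=T, h=T — same ✓
  (2) d=F ⇒ a: vacuous ✓
  (3) {a, h}: 1 true — exactly one ✓
  (4) {h, m}: 1 true — exactly one ✓
  (5) {k, a, m}: 1 true — at least one ✓
  (6) {k, h, m, b}: 3 true — at least one ✓
  (7) {m, k, b}: 2/3 true — not all ✓
  (8) {m, b, a}: 1 true — exactly one ✓
  (9) {b, k}: all 2 true ✓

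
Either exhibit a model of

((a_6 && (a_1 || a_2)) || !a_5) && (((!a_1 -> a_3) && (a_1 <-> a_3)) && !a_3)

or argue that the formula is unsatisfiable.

UNSATISFIABLE

Case a_3 = True: the conjunct !a_3 is False.
Case a_3 = False: the formula simplifies to ((a_6 && (a_1 || a_2)) || !a_5) && (a_1 && !a_1).
  a_1 = True: the conjunct !a_1 is False.
  a_1 = False: the conjunct a_1 is False.
Both cases fail — unsatisfiable.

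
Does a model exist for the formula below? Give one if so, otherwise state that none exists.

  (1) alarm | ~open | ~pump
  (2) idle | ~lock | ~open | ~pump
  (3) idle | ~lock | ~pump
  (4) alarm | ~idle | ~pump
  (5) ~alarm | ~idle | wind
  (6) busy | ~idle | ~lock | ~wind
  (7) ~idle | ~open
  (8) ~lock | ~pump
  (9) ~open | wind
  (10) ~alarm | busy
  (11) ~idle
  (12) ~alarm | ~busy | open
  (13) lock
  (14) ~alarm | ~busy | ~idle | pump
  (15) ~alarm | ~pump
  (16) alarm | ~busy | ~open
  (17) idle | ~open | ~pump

alarm: False; open: True; lock: True; pump: False; wind: True; idle: False; busy: False

Unit clause (~idle) forces idle = False.
Unit clause (lock) forces lock = True.
In (idle | ~lock | ~pump) only ~pump is left, so pump = False.
Set alarm = False.
Set open = True.
  then (~open | wind) forces wind = True.
  then (alarm | ~busy | ~open) forces busy = False.
All clauses satisfied.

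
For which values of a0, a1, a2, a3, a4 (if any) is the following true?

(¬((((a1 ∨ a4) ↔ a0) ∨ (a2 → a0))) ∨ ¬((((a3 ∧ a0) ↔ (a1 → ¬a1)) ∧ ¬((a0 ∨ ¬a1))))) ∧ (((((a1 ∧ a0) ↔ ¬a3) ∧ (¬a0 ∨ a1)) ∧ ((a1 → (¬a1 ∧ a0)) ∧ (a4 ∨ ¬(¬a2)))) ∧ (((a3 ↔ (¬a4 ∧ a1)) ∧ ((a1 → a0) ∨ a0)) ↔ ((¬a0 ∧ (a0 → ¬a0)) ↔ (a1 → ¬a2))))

Unsatisfiable

Case a1 = True: the conjunct a1 → (¬a1 ∧ a0) becomes True → (False ∧ a0) = False.
Case a1 = False: the formula simplifies to ((a3 ∧ ¬a0) ∧ (a4 ∨ ¬(¬a2))) ∧ (¬a3 ↔ (¬a0 ∧ (a0 → ¬a0))).
  a0 = True: the conjunct ¬a0 is False.
  a0 = False: simplifies to (a3 ∧ (a4 ∨ ¬(¬a2))) ∧ ¬a3.
    a3 = True: the conjunct ¬a3 is False.
    a3 = False: the conjunct a3 is False.
Both cases fail — unsatisfiable.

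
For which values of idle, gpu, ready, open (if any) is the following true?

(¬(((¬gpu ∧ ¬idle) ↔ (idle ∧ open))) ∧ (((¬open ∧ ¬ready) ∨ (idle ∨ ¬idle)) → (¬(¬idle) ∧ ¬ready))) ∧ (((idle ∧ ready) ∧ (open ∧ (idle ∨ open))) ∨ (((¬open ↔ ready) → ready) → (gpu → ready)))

idle = True; gpu = True; ready = False; open = True

  ¬(((¬gpu ∧ ¬idle) ↔ (idle ∧ open))) ∧ (((¬open ∧ ¬ready) ∨ (idle ∨ ¬idle)) → (¬(¬idle) ∧ ¬ready)) = True
    ¬(((¬gpu ∧ ¬idle) ↔ (idle ∧ open))) = True
      (¬gpu ∧ ¬idle) ↔ (idle ∧ open) = False
        ¬gpu ∧ ¬idle = False
          ¬gpu = False
          ¬idle = False
        idle ∧ open = True
    ((¬open ∧ ¬ready) ∨ (idle ∨ ¬idle)) → (¬(¬idle) ∧ ¬ready) = True
      (¬open ∧ ¬ready) ∨ (idle ∨ ¬idle) = True
        ¬open ∧ ¬ready = False
          ¬open = False
          ¬ready = True
        idle ∨ ¬idle = True
          ¬idle = False
      ¬(¬idle) ∧ ¬ready = True
        ¬(¬idle) = True
          ¬idle = False
        ¬ready = True
  ((idle ∧ ready) ∧ (open ∧ (idle ∨ open))) ∨ (((¬open ↔ ready) → ready) → (gpu → ready)) = True
    (idle ∧ ready) ∧ (open ∧ (idle ∨ open)) = False
      idle ∧ ready = False
      open ∧ (idle ∨ open) = True
        idle ∨ open = True
    ((¬open ↔ ready) → ready) → (gpu → ready) = True
      (¬open ↔ ready) → ready = False
        ¬open ↔ ready = True
          ¬open = False
      gpu → ready = False
Both conjuncts True, so the formula holds.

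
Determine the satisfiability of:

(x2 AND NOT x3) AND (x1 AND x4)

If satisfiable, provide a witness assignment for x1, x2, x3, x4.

x1 = True, x2 = True, x3 = False, x4 = True

  x2 AND NOT x3 = True
    NOT x3 = True
  x1 AND x4 = True
Both conjuncts True, so the formula holds.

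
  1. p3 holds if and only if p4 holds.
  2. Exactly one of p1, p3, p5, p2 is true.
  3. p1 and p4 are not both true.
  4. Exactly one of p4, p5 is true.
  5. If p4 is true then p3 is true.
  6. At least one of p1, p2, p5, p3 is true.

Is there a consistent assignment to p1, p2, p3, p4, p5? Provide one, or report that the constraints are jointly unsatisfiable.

p1 = False, p2 = False, p3 = True, p4 = True, p5 = False

  (1) p3=T, p4=T — same ✓
  (2) {p1, p3, p5, p2}: 1 true — exactly one ✓
  (3) p1=F, p4=T — not both ✓
  (4) {p4, p5}: 1 true — exactly one ✓
  (5) p4=T ⇒ p3: T ✓
  (6) {p1, p2, p5, p3}: 1 true — at least one ✓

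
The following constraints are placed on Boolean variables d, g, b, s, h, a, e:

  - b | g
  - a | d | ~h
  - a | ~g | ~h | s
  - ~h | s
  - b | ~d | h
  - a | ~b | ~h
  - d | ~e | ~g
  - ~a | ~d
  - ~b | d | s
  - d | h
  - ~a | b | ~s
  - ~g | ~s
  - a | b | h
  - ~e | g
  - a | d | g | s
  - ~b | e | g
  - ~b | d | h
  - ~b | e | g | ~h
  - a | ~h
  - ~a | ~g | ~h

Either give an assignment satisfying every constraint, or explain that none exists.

Set d = True.
  then (~a | ~d) forces a = False.
  then (a | ~h) forces h = False.
  then (b | ~d | h) forces b = True.
Try g = False:
  (~e | g) forces e = False.
  clause (~b | e | g) is falsified — backtrack.
So g = True.
  then (~g | ~s) forces s = False.
Set e = True.
All clauses satisfied.

d: True; g: True; b: True; s: False; h: False; a: False; e: True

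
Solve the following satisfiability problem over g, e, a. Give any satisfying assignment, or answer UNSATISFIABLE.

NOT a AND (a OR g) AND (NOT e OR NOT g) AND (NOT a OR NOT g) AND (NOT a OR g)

g=T, e=F, a=F

Unit clause (NOT a) forces a = False.
In (a OR g) only g is left, so g = True.
In (NOT e OR NOT g) only NOT e is left, so e = False.
All clauses satisfied.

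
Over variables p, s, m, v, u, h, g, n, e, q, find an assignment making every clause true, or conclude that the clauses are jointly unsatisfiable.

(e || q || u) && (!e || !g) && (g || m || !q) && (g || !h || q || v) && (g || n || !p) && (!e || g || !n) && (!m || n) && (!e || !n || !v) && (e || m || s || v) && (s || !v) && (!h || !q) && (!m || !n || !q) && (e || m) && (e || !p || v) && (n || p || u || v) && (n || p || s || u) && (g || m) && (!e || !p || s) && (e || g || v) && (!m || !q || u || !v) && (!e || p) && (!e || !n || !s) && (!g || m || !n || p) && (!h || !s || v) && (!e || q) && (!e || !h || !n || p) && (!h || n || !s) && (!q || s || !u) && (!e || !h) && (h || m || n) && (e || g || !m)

p=T; s=T; m=T; v=T; u=T; h=T; g=T; n=T; e=F; q=F

Set p = True.
Try s = False:
  (s || !v) forces v = False.
  (e || !p || v) forces e = True.
  clause (!e || !p || s) is falsified — backtrack.
So s = True.
Set m = True.
  then (!m || n) forces n = True.
  then (!m || !n || !q) forces q = False.
  then (!e || !n || !s) forces e = False.
  then (e || g || !m) forces g = True.
  then (e || q || u) forces u = True.
  then (e || !p || v) forces v = True.
Set h = True.
All clauses satisfied.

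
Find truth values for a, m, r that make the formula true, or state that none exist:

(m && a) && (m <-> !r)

a=T, m=T, r=F

  m && a = True
  m <-> !r = True
    !r = True
Both conjuncts True, so the formula holds.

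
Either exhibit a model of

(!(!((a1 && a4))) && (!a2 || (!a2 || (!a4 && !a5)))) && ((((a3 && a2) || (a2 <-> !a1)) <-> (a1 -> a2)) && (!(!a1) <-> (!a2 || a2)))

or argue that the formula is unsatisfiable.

UNSATISFIABLE

Case a1 = True: the formula simplifies to (!(!a4) && (!a2 || (!a2 || (!a4 && !a5)))) && ((((a3 && a2) || !a2) <-> a2) && (!a2 || a2)).
  a2 = True: simplifies to (!(!a4) && (!a4 && !a5)) && a3.
    a4 = True: the conjunct !a4 is False.
    a4 = False: the conjunct !(!a4) becomes !(!False) = False.
  a2 = False: the conjunct ((a3 && a2) || !a2) <-> a2 becomes (False || True) <-> False = False.
Case a1 = False: the conjunct !(!((a1 && a4))) becomes !(!False) = False.
Both cases fail — unsatisfiable.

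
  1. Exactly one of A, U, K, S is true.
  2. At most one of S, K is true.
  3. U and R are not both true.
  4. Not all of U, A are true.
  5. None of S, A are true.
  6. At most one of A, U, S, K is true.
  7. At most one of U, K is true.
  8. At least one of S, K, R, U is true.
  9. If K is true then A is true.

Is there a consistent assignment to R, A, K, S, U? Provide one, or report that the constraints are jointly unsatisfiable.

R=F; A=F; K=F; S=F; U=T

  (1) {A, U, K, S}: 1 true — exactly one ✓
  (2) {S, K}: 0 true — at most one ✓
  (3) U=T, R=F — not both ✓
  (4) {U, A}: 1/2 true — not all ✓
  (5) {S, A}: 0 true — none ✓
  (6) {A, U, S, K}: 1 true — at most one ✓
  (7) {U, K}: 1 true — at most one ✓
  (8) {S, K, R, U}: 1 true — at least one ✓
  (9) K=F ⇒ A: vacuous ✓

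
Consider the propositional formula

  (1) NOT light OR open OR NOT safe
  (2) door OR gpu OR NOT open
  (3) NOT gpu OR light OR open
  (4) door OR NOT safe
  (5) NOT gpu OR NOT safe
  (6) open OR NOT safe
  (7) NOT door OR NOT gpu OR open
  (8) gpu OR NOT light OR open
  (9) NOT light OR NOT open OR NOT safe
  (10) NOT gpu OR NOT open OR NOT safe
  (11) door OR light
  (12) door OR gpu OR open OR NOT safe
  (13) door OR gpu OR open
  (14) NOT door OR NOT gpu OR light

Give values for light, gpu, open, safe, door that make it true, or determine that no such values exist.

light = True; gpu = True; open = False; safe = False; door = False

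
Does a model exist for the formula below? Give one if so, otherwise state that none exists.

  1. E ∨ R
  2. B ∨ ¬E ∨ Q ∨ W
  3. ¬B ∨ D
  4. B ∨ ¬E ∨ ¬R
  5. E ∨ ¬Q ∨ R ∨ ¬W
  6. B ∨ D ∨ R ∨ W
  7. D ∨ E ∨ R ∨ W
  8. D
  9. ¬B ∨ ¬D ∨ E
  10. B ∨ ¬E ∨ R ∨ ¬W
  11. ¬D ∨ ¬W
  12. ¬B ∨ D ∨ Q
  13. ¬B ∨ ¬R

Unit clause (D) forces D = True.
In (¬D ∨ ¬W) only ¬W is left, so W = False.
Set R = False.
  then (E ∨ R) forces E = True.
Set B = False.
  then (B ∨ ¬E ∨ Q ∨ W) forces Q = True.
All clauses satisfied.

W = False, R = False, B = False, E = True, Q = True, D = True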